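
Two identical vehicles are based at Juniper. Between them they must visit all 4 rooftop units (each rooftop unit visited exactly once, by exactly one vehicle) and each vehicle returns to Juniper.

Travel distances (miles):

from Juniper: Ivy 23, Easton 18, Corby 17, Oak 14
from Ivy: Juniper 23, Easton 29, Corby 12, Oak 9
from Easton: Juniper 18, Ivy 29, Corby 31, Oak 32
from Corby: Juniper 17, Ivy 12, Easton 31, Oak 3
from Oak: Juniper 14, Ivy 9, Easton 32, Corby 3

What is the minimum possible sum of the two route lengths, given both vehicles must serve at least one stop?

Minimum combined distance: 88 miles.

Try each way of splitting the stops between the two vehicles (each non-empty) and, for each split, find the best tour for each vehicle:
  {Ivy} + {Easton, Corby, Oak}: 46 + 66 = 112
  {Easton} + {Ivy, Corby, Oak}: 36 + 52 = 88
  {Ivy, Easton} + {Corby, Oak}: 70 + 34 = 104
  {Corby} + {Ivy, Easton, Oak}: 34 + 70 = 104
  {Ivy, Corby} + {Easton, Oak}: 52 + 64 = 116
  {Easton, Corby} + {Ivy, Oak}: 66 + 46 = 112
  … (7 splits in total)
Best: vehicle 1 Juniper → Easton → Juniper = 36; vehicle 2 Juniper → Ivy → Corby → Oak → Juniper = 52; combined 88.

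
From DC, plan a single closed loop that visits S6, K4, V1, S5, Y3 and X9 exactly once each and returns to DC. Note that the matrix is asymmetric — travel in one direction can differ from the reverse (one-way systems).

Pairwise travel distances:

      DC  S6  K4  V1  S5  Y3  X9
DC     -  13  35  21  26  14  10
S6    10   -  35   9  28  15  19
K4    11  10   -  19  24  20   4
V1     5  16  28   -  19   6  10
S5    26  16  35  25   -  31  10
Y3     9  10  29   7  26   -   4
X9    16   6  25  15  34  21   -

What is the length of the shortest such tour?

Shortest round trip = 95.

DC→S6→K4→V1→S5→Y3→X9→DC: 13+35+19+19+31+4+16 = 137
DC→S6→K4→V1→S5→X9→Y3→DC: 13+35+19+19+10+21+9 = 126
DC→S6→K4→V1→Y3→S5→X9→DC: 13+35+19+6+26+10+16 = 125
DC→S6→K4→V1→Y3→X9→S5→DC: 13+35+19+6+4+34+26 = 137
DC→S6→K4→V1→X9→S5→Y3→DC: 13+35+19+10+34+31+9 = 151
DC→S6→K4→V1→X9→Y3→S5→DC: 13+35+19+10+21+26+26 = 150
DC→S6→K4→S5→V1→Y3→X9→DC: 13+35+24+25+6+4+16 = 123
DC→S6→K4→S5→V1→X9→Y3→DC: 13+35+24+25+10+21+9 = 137
… (712 more)
DC→S5→K4→X9→S6→V1→Y3→DC: 26+35+4+6+9+6+9 = 95  ← best
The minimum is 95.
One optimal route: DC → S5 → K4 → X9 → S6 → V1 → Y3 → DC.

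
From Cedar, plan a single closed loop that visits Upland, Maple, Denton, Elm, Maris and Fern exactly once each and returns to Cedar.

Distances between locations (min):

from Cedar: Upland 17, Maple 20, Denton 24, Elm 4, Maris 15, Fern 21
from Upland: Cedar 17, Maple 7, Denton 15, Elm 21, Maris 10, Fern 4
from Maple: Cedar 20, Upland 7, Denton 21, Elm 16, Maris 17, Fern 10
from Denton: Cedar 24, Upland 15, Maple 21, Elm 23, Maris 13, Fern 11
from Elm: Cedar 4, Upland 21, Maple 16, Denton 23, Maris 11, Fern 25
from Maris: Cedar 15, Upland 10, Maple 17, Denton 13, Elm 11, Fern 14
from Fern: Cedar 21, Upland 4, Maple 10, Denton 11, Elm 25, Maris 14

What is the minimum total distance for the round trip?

Shortest round trip = 70 min.

There are 360 distinct closed tours to check (reversals are equivalent).
Cedar→Upland→Maple→Denton→Elm→Maris→Fern→Cedar: 17+7+21+23+11+14+21 = 114
Cedar→Upland→Maple→Denton→Elm→Fern→Maris→Cedar: 17+7+21+23+25+14+15 = 122
Cedar→Upland→Maple→Denton→Maris→Elm→Fern→Cedar: 17+7+21+13+11+25+21 = 115
Cedar→Upland→Maple→Denton→Maris→Fern→Elm→Cedar: 17+7+21+13+14+25+4 = 101
Cedar→Upland→Maple→Denton→Fern→Elm→Maris→Cedar: 17+7+21+11+25+11+15 = 107
Cedar→Upland→Maple→Denton→Fern→Maris→Elm→Cedar: 17+7+21+11+14+11+4 = 85
Cedar→Upland→Maple→Elm→Denton→Maris→Fern→Cedar: 17+7+16+23+13+14+21 = 111
Cedar→Upland→Maple→Elm→Denton→Fern→Maris→Cedar: 17+7+16+23+11+14+15 = 103
… (352 more)
Cedar→Maple→Upland→Fern→Denton→Maris→Elm→Cedar: 20+7+4+11+13+11+4 = 70  ← best
The minimum is 70.
One optimal route: Cedar → Maple → Upland → Fern → Denton → Maris → Elm → Cedar (or its reverse).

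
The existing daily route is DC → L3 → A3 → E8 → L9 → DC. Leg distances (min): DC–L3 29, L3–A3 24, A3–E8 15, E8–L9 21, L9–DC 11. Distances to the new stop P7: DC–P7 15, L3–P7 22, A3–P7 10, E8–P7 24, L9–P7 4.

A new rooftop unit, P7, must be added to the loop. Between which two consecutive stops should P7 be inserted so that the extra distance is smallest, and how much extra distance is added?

Adding 7 min by placing P7 on the E8–L9 leg.

Insertion cost between consecutive stops i–j is d(i,P7) + d(P7,j) − d(i,j):
  between DC and L3: 15 + 22 − 29 = 8
  between L3 and A3: 22 + 10 − 24 = 8
  between A3 and E8: 10 + 24 − 15 = 19
  between E8 and L9: 24 + 4 − 21 = 7
  between L9 and DC: 4 + 15 − 11 = 8
Cheapest insertion is between E8 and L9, adding 7.
New total = 100 + 7 = 107.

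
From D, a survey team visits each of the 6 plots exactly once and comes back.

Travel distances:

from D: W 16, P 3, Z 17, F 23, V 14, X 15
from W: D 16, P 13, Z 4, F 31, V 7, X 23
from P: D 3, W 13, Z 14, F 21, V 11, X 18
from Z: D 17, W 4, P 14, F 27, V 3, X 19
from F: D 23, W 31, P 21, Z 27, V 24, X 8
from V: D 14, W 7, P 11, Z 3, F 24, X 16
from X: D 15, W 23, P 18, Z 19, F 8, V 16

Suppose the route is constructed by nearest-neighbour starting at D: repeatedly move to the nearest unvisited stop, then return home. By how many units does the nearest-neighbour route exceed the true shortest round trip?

The nearest-neighbour route is 5 longer than optimal.

From D: P=3, V=14, X=15, W=16, Z=17, F=23 → choose P (3).
From P: V=11, W=13, Z=14, X=18, F=21 → choose V (11).
From V: Z=3, W=7, X=16, F=24 → choose Z (3).
From Z: W=4, X=19, F=27 → choose W (4).
From W: X=23, F=31 → choose X (23).
From X: F=8 → choose F (8).
NN route D → P → V → Z → W → X → F → D costs 75.
Optimal: D → P → W → Z → V → F → X → D costs 70 (by enumerating all 360 distinct tours).
Excess = 75 − 70 = 5.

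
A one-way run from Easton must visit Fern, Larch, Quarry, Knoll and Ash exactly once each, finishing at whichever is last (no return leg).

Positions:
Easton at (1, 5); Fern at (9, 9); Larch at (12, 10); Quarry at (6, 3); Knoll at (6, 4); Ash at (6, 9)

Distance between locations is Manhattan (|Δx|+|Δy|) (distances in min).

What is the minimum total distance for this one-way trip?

There are 5! = 120 possible orderings.
Easton - Fern - Larch - Quarry - Knoll - Ash: 12+4+13+1+5 = 35
Easton - Fern - Larch - Quarry - Ash - Knoll: 12+4+13+6+5 = 40
Easton - Fern - Larch - Knoll - Quarry - Ash: 12+4+12+1+6 = 35
Easton - Fern - Larch - Knoll - Ash - Quarry: 12+4+12+5+6 = 39
Easton - Fern - Larch - Ash - Quarry - Knoll: 12+4+7+6+1 = 30
Easton - Fern - Larch - Ash - Knoll - Quarry: 12+4+7+5+1 = 29
Easton - Fern - Quarry - Larch - Knoll - Ash: 12+9+13+12+5 = 51
Easton - Fern - Quarry - Larch - Ash - Knoll: 12+9+13+7+5 = 46
Easton - Fern - Quarry - Knoll - Larch - Ash: 12+9+1+12+7 = 41
Easton - Fern - Quarry - Knoll - Ash - Larch: 12+9+1+5+7 = 34
Easton - Fern - Quarry - Ash - Larch - Knoll: 12+9+6+7+12 = 46
Easton - Fern - Quarry - Ash - Knoll - Larch: 12+9+6+5+12 = 44
Easton - Fern - Knoll - Larch - Quarry - Ash: 12+8+12+13+6 = 51
Easton - Fern - Knoll - Larch - Ash - Quarry: 12+8+12+7+6 = 45
… (106 more)
Easton - Quarry - Knoll - Ash - Fern - Larch: 7+1+5+3+4 = 20  ← best
The minimum is 20.
One shortest path: Easton → Quarry → Knoll → Ash → Fern → Larch.

Shortest open route: 20 min.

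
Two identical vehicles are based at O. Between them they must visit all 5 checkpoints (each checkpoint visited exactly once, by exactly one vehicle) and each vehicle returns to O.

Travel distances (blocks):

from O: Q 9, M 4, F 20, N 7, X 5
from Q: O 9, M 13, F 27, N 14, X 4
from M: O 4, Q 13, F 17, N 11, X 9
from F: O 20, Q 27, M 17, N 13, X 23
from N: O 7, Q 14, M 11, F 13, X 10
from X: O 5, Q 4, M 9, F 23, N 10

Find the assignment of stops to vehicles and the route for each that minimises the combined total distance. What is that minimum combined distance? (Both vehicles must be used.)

59 blocks — the smallest possible combined total.

Try each way of splitting the stops between the two vehicles (each non-empty) and, for each split, find the best tour for each vehicle:
  {Q} + {M, F, N, X}: 18 + 49 = 67
  {M} + {Q, F, N, X}: 8 + 56 = 64
  {Q, M} + {F, N, X}: 26 + 48 = 74
  {F} + {Q, M, N, X}: 40 + 38 = 78
  {Q, F} + {M, N, X}: 56 + 30 = 86
  {M, F} + {Q, N, X}: 41 + 30 = 71
  … (15 splits in total)
  {M, F, N} + {Q, X}: 41 + 18 = 59  ← best
Best: vehicle 1 O → M → F → N → O = 41; vehicle 2 O → Q → X → O = 18; combined 59.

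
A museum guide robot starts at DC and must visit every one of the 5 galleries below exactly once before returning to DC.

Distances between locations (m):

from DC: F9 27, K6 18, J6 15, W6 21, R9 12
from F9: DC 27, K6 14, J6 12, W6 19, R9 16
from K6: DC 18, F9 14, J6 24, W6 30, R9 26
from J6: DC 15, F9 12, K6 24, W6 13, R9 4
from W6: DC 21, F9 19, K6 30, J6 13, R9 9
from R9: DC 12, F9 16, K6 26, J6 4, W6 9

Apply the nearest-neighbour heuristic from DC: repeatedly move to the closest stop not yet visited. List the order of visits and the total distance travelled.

Total distance 93 m via the nearest-neighbour route DC → R9 → J6 → F9 → K6 → W6 → DC.

From DC: distances to unvisited — R9=12, J6=15, K6=18, W6=21, F9=27. Nearest is R9 (12).
From R9: distances to unvisited — J6=4, W6=9, F9=16, K6=26. Nearest is J6 (4).
From J6: distances to unvisited — F9=12, W6=13, K6=24. Nearest is F9 (12).
From F9: distances to unvisited — K6=14, W6=19. Nearest is K6 (14).
From K6: distances to unvisited — W6=30. Nearest is W6 (30).
Return W6→DC: 21.
Total = 12 + 4 + 12 + 14 + 30 + 21 = 93.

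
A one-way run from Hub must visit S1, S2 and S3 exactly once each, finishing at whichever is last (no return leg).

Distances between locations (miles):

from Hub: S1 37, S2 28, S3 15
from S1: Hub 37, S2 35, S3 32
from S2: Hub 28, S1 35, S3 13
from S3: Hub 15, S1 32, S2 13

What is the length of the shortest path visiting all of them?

Shortest open route: 63 miles.

There are 3! = 6 possible orderings.
Hub → S1 → S2 → S3: 37+35+13 = 85
Hub → S1 → S3 → S2: 37+32+13 = 82
Hub → S2 → S1 → S3: 28+35+32 = 95
Hub → S2 → S3 → S1: 28+13+32 = 73
Hub → S3 → S1 → S2: 15+32+35 = 82
Hub → S3 → S2 → S1: 15+13+35 = 63
The minimum is 63.
One shortest path: Hub → S3 → S2 → S1.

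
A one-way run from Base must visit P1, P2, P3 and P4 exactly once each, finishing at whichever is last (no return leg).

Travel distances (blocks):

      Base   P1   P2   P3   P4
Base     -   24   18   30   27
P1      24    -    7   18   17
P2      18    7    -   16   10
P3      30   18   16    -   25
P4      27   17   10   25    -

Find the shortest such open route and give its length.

62 blocks — the minimum one-way total.

There are 4! = 24 possible orderings.
Base - P1 - P2 - P3 - P4: 24+7+16+25 = 72
Base - P1 - P2 - P4 - P3: 24+7+10+25 = 66
Base - P1 - P3 - P2 - P4: 24+18+16+10 = 68
Base - P1 - P3 - P4 - P2: 24+18+25+10 = 77
Base - P1 - P4 - P2 - P3: 24+17+10+16 = 67
Base - P1 - P4 - P3 - P2: 24+17+25+16 = 82
Base - P2 - P1 - P3 - P4: 18+7+18+25 = 68
Base - P2 - P1 - P4 - P3: 18+7+17+25 = 67
Base - P2 - P3 - P1 - P4: 18+16+18+17 = 69
Base - P2 - P3 - P4 - P1: 18+16+25+17 = 76
Base - P2 - P4 - P1 - P3: 18+10+17+18 = 63
Base - P2 - P4 - P3 - P1: 18+10+25+18 = 71
Base - P3 - P1 - P2 - P4: 30+18+7+10 = 65
Base - P3 - P1 - P4 - P2: 30+18+17+10 = 75
… (10 more)
Base - P4 - P2 - P1 - P3: 27+10+7+18 = 62  ← best
The minimum is 62.
One shortest path: Base → P4 → P2 → P1 → P3.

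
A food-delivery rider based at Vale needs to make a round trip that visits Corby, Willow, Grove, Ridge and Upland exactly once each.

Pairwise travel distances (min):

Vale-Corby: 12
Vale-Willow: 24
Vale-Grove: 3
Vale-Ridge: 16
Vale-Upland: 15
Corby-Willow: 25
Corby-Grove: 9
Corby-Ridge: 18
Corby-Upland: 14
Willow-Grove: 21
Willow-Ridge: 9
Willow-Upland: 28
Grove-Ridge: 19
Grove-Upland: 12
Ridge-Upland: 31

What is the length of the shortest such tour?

Shortest round trip = 79 min.

With 5 stops there are 5!/2 = 60 distinct round trips (a route and its reverse cost the same).
Vale-Corby-Willow-Grove-Ridge-Upland-Vale: 12+25+21+19+31+15 = 123
Vale-Corby-Willow-Grove-Upland-Ridge-Vale: 12+25+21+12+31+16 = 117
Vale-Corby-Willow-Ridge-Grove-Upland-Vale: 12+25+9+19+12+15 = 92
Vale-Corby-Willow-Ridge-Upland-Grove-Vale: 12+25+9+31+12+3 = 92
Vale-Corby-Willow-Upland-Grove-Ridge-Vale: 12+25+28+12+19+16 = 112
Vale-Corby-Willow-Upland-Ridge-Grove-Vale: 12+25+28+31+19+3 = 118
Vale-Corby-Grove-Willow-Ridge-Upland-Vale: 12+9+21+9+31+15 = 97
Vale-Corby-Grove-Willow-Upland-Ridge-Vale: 12+9+21+28+31+16 = 117
Vale-Corby-Grove-Ridge-Willow-Upland-Vale: 12+9+19+9+28+15 = 92
Vale-Corby-Grove-Ridge-Upland-Willow-Vale: 12+9+19+31+28+24 = 123
Vale-Corby-Grove-Upland-Willow-Ridge-Vale: 12+9+12+28+9+16 = 86
Vale-Corby-Grove-Upland-Ridge-Willow-Vale: 12+9+12+31+9+24 = 97
Vale-Corby-Ridge-Willow-Grove-Upland-Vale: 12+18+9+21+12+15 = 87
Vale-Corby-Ridge-Willow-Upland-Grove-Vale: 12+18+9+28+12+3 = 82
… (46 more)
Vale-Grove-Corby-Upland-Willow-Ridge-Vale: 3+9+14+28+9+16 = 79  ← best
The minimum is 79.
One optimal route: Vale → Grove → Corby → Upland → Willow → Ridge → Vale (or its reverse).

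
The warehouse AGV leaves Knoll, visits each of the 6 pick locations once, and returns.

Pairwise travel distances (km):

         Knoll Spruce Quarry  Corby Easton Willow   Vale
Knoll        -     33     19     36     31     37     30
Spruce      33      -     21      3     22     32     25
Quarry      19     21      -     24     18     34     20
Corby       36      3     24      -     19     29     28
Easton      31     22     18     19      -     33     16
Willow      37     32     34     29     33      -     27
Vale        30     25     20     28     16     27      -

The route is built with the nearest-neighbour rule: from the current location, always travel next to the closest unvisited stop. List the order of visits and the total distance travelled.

147 km along Knoll → Quarry → Easton → Vale → Spruce → Corby → Willow → Knoll.

Knoll → [Quarry:19 / Vale:30 / Easton:31 / Spruce:33 / Corby:36 / Willow:37] → Quarry (19)
Quarry → [Easton:18 / Vale:20 / Spruce:21 / Corby:24 / Willow:34] → Easton (18)
Easton → [Vale:16 / Corby:19 / Spruce:22 / Willow:33] → Vale (16)
Vale → [Spruce:25 / Willow:27 / Corby:28] → Spruce (25)
Spruce → [Corby:3 / Willow:32] → Corby (3)
Corby → [Willow:29] → Willow (29)
Return Willow→Knoll: 37.
Total = 19 + 18 + 16 + 25 + 3 + 29 + 37 = 147.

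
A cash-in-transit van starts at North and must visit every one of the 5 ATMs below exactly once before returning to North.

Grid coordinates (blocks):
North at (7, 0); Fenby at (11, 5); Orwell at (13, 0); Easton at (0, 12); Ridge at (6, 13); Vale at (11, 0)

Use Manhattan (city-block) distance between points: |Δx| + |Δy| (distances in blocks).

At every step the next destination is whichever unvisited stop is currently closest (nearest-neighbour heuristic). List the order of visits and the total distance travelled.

From North: distances to unvisited — Vale=4, Orwell=6, Fenby=9, Ridge=14, Easton=19. Nearest is Vale (4).
From Vale: distances to unvisited — Orwell=2, Fenby=5, Ridge=18, Easton=23. Nearest is Orwell (2).
From Orwell: distances to unvisited — Fenby=7, Ridge=20, Easton=25. Nearest is Fenby (7).
From Fenby: distances to unvisited — Ridge=13, Easton=18. Nearest is Ridge (13).
From Ridge: distances to unvisited — Easton=7. Nearest is Easton (7).
Return Easton→North: 19.
Total = 4 + 2 + 7 + 13 + 7 + 19 = 52.

Total distance 52 blocks via the nearest-neighbour route North → Vale → Orwell → Fenby → Ridge → Easton → North.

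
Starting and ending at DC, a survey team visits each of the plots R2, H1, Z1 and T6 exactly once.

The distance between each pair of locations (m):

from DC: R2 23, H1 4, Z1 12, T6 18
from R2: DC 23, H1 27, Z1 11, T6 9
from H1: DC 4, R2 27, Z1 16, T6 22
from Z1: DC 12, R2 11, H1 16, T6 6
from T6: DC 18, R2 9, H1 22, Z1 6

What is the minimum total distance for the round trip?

Minimum total distance: 58 m.

With 4 stops there are 4!/2 = 12 distinct round trips (a route and its reverse cost the same).
DC → R2 → H1 → Z1 → T6 → DC: 23+27+16+6+18 = 90
DC → R2 → H1 → T6 → Z1 → DC: 23+27+22+6+12 = 90
DC → R2 → Z1 → H1 → T6 → DC: 23+11+16+22+18 = 90
DC → R2 → Z1 → T6 → H1 → DC: 23+11+6+22+4 = 66
DC → R2 → T6 → H1 → Z1 → DC: 23+9+22+16+12 = 82
DC → R2 → T6 → Z1 → H1 → DC: 23+9+6+16+4 = 58
DC → H1 → R2 → Z1 → T6 → DC: 4+27+11+6+18 = 66
DC → H1 → R2 → T6 → Z1 → DC: 4+27+9+6+12 = 58
DC → H1 → Z1 → R2 → T6 → DC: 4+16+11+9+18 = 58
DC → H1 → T6 → R2 → Z1 → DC: 4+22+9+11+12 = 58
DC → Z1 → R2 → H1 → T6 → DC: 12+11+27+22+18 = 90
DC → Z1 → H1 → R2 → T6 → DC: 12+16+27+9+18 = 82
The minimum is 58.
One optimal route: DC → R2 → T6 → Z1 → H1 → DC (or its reverse).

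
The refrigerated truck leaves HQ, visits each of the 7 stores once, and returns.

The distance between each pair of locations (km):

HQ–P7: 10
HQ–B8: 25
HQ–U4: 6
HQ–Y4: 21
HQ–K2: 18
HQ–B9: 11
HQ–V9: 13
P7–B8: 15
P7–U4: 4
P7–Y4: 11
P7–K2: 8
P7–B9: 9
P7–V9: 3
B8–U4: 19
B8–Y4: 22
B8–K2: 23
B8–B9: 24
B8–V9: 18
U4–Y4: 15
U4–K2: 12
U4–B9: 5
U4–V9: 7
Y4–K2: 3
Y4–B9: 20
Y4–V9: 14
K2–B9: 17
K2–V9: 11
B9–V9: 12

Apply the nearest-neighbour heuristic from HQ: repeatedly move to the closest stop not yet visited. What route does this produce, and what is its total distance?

HQ → [U4:6 / P7:10 / B9:11 / V9:13 / K2:18 / Y4:21 / B8:25] → U4 (6)
U4 → [P7:4 / B9:5 / V9:7 / K2:12 / Y4:15 / B8:19] → P7 (4)
P7 → [V9:3 / K2:8 / B9:9 / Y4:11 / B8:15] → V9 (3)
V9 → [K2:11 / B9:12 / Y4:14 / B8:18] → K2 (11)
K2 → [Y4:3 / B9:17 / B8:23] → Y4 (3)
Y4 → [B9:20 / B8:22] → B9 (20)
B9 → [B8:24] → B8 (24)
Return B8→HQ: 25.
Total = 6 + 4 + 3 + 11 + 3 + 20 + 24 + 25 = 96.

96 km along HQ → U4 → P7 → V9 → K2 → Y4 → B9 → B8 → HQ.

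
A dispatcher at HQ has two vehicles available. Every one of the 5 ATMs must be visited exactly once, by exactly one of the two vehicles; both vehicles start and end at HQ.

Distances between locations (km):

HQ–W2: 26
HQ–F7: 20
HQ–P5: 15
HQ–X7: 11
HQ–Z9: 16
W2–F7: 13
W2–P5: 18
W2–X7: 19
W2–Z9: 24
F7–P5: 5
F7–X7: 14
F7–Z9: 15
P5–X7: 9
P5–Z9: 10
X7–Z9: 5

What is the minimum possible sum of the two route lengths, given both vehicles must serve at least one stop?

91 km — the smallest possible combined total.

Check every non-empty split of the stops between the two vehicles; for each half take its own optimal tour:
  {W2} + {F7, P5, X7, Z9}: 52 + 51 = 103
  {F7} + {W2, P5, X7, Z9}: 40 + 70 = 110
  {W2, F7} + {P5, X7, Z9}: 59 + 41 = 100
  {P5} + {W2, F7, X7, Z9}: 30 + 70 = 100
  {W2, P5} + {F7, X7, Z9}: 59 + 51 = 110
  {F7, P5} + {W2, X7, Z9}: 40 + 66 = 106
  … (15 splits in total)
  {W2, F7, P5} + {X7, Z9}: 59 + 32 = 91  ← best
Best: vehicle 1 HQ → W2 → F7 → P5 → HQ = 59; vehicle 2 HQ → X7 → Z9 → HQ = 32; combined 91.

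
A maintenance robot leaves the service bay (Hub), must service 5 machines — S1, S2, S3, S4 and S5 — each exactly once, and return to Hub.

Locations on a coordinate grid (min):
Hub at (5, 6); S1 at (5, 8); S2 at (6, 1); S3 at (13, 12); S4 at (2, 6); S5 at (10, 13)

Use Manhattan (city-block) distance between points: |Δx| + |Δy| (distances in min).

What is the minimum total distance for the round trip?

Hub - S1 - S2 - S3 - S4 - S5 - Hub: 2+8+18+17+15+12 = 72
Hub - S1 - S2 - S3 - S5 - S4 - Hub: 2+8+18+4+15+3 = 50
Hub - S1 - S2 - S4 - S3 - S5 - Hub: 2+8+9+17+4+12 = 52
Hub - S1 - S2 - S4 - S5 - S3 - Hub: 2+8+9+15+4+14 = 52
Hub - S1 - S2 - S5 - S3 - S4 - Hub: 2+8+16+4+17+3 = 50
Hub - S1 - S2 - S5 - S4 - S3 - Hub: 2+8+16+15+17+14 = 72
Hub - S1 - S3 - S2 - S4 - S5 - Hub: 2+12+18+9+15+12 = 68
Hub - S1 - S3 - S2 - S5 - S4 - Hub: 2+12+18+16+15+3 = 66
Hub - S1 - S3 - S4 - S2 - S5 - Hub: 2+12+17+9+16+12 = 68
Hub - S1 - S3 - S4 - S5 - S2 - Hub: 2+12+17+15+16+6 = 68
Hub - S1 - S3 - S5 - S2 - S4 - Hub: 2+12+4+16+9+3 = 46
Hub - S1 - S3 - S5 - S4 - S2 - Hub: 2+12+4+15+9+6 = 48
Hub - S1 - S4 - S2 - S3 - S5 - Hub: 2+5+9+18+4+12 = 50
Hub - S1 - S4 - S2 - S5 - S3 - Hub: 2+5+9+16+4+14 = 50
… (46 more)
The minimum is 46.
One optimal route: Hub → S1 → S3 → S5 → S2 → S4 → Hub (or its reverse).

Shortest round trip = 46 min.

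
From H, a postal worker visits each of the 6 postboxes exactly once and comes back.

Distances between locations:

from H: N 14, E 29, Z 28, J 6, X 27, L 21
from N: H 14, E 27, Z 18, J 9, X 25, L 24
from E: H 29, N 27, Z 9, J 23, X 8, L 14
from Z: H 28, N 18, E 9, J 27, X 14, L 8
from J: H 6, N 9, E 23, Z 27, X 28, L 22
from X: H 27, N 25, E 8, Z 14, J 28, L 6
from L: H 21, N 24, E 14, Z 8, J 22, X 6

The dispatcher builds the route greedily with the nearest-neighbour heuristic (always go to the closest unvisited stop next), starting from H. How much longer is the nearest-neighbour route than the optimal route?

H: J=6, N=14, L=21, X=27, Z=28, E=29 ⇒ J
J: N=9, L=22, E=23, Z=27, X=28 ⇒ N
N: Z=18, L=24, X=25, E=27 ⇒ Z
Z: L=8, E=9, X=14 ⇒ L
L: X=6, E=14 ⇒ X
X: E=8 ⇒ E
NN route H → J → N → Z → L → X → E → H costs 84.
Optimal: H → J → N → Z → E → X → L → H costs 77 (by enumerating all 360 distinct tours).
Excess = 84 − 77 = 7.

Excess over optimum: 7.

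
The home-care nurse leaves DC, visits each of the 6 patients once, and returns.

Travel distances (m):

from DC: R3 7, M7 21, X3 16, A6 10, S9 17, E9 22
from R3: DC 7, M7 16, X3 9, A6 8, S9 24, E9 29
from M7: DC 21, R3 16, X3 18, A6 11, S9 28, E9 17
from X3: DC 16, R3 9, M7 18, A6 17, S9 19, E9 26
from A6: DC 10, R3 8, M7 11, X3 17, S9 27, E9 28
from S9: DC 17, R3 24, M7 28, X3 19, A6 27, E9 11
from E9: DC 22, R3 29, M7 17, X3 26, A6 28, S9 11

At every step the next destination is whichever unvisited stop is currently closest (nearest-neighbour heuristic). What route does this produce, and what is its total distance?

At DC the remaining stops are R3 7, A6 10, X3 16, S9 17, M7 21, E9 22; go to R3.
At R3 the remaining stops are A6 8, X3 9, M7 16, S9 24, E9 29; go to A6.
At A6 the remaining stops are M7 11, X3 17, S9 27, E9 28; go to M7.
At M7 the remaining stops are E9 17, X3 18, S9 28; go to E9.
At E9 the remaining stops are S9 11, X3 26; go to S9.
At S9 the remaining stops are X3 19; go to X3.
Return X3→DC: 16.
Total = 7 + 8 + 11 + 17 + 11 + 19 + 16 = 89.

89 m along DC → R3 → A6 → M7 → E9 → S9 → X3 → DC.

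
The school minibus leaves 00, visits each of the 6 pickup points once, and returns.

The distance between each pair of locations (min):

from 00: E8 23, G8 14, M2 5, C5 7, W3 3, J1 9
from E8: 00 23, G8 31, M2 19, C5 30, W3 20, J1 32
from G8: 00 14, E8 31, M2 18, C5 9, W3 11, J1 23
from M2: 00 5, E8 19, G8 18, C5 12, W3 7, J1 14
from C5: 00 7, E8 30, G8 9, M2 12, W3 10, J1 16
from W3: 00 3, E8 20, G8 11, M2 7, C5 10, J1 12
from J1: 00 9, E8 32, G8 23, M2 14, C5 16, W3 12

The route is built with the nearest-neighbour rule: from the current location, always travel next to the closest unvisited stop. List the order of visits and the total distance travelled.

Total distance 109 min via the nearest-neighbour route 00 → W3 → M2 → C5 → G8 → J1 → E8 → 00.

At 00 the remaining stops are W3 3, M2 5, C5 7, J1 9, G8 14, E8 23; go to W3.
At W3 the remaining stops are M2 7, C5 10, G8 11, J1 12, E8 20; go to M2.
At M2 the remaining stops are C5 12, J1 14, G8 18, E8 19; go to C5.
At C5 the remaining stops are G8 9, J1 16, E8 30; go to G8.
At G8 the remaining stops are J1 23, E8 31; go to J1.
At J1 the remaining stops are E8 32; go to E8.
Return E8→00: 23.
Total = 3 + 7 + 12 + 9 + 23 + 32 + 23 = 109.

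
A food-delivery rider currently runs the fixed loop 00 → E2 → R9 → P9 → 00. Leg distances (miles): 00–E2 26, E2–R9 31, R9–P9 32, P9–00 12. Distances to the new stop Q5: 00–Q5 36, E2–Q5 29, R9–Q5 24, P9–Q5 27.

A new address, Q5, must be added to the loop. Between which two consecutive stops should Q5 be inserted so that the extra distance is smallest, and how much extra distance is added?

Adding 19 miles by placing Q5 on the R9–P9 leg.

Insertion cost between consecutive stops i–j is d(i,Q5) + d(Q5,j) − d(i,j):
  between 00 and E2: 36 + 29 − 26 = 39
  between E2 and R9: 29 + 24 − 31 = 22
  between R9 and P9: 24 + 27 − 32 = 19
  between P9 and 00: 27 + 36 − 12 = 51
Cheapest insertion is between R9 and P9, adding 19.
New total = 101 + 19 = 120.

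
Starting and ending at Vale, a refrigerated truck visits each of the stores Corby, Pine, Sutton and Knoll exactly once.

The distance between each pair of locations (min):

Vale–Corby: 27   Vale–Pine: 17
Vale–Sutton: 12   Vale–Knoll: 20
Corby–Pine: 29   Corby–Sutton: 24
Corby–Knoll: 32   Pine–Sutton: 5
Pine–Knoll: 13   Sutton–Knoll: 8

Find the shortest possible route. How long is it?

With 4 stops there are 4!/2 = 12 distinct round trips (a route and its reverse cost the same).
Vale→Corby→Pine→Sutton→Knoll→Vale: 27+29+5+8+20 = 89
Vale→Corby→Pine→Knoll→Sutton→Vale: 27+29+13+8+12 = 89
Vale→Corby→Sutton→Pine→Knoll→Vale: 27+24+5+13+20 = 89
Vale→Corby→Sutton→Knoll→Pine→Vale: 27+24+8+13+17 = 89
Vale→Corby→Knoll→Pine→Sutton→Vale: 27+32+13+5+12 = 89
Vale→Corby→Knoll→Sutton→Pine→Vale: 27+32+8+5+17 = 89
Vale→Pine→Corby→Sutton→Knoll→Vale: 17+29+24+8+20 = 98
Vale→Pine→Corby→Knoll→Sutton→Vale: 17+29+32+8+12 = 98
Vale→Pine→Sutton→Corby→Knoll→Vale: 17+5+24+32+20 = 98
Vale→Pine→Knoll→Corby→Sutton→Vale: 17+13+32+24+12 = 98
Vale→Sutton→Corby→Pine→Knoll→Vale: 12+24+29+13+20 = 98
Vale→Sutton→Pine→Corby→Knoll→Vale: 12+5+29+32+20 = 98
The minimum is 89.
One optimal route: Vale → Corby → Pine → Sutton → Knoll → Vale (or its reverse).

89 min — the shortest possible round trip.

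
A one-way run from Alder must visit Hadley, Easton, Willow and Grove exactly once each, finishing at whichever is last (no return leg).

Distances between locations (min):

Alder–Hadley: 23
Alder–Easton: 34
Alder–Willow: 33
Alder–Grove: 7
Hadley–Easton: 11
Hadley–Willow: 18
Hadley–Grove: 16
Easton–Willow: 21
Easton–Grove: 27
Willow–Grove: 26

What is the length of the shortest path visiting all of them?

There are 4! = 24 possible orderings.
Alder→Hadley→Easton→Willow→Grove: 23+11+21+26 = 81
Alder→Hadley→Easton→Grove→Willow: 23+11+27+26 = 87
Alder→Hadley→Willow→Easton→Grove: 23+18+21+27 = 89
Alder→Hadley→Willow→Grove→Easton: 23+18+26+27 = 94
Alder→Hadley→Grove→Easton→Willow: 23+16+27+21 = 87
Alder→Hadley→Grove→Willow→Easton: 23+16+26+21 = 86
Alder→Easton→Hadley→Willow→Grove: 34+11+18+26 = 89
Alder→Easton→Hadley→Grove→Willow: 34+11+16+26 = 87
Alder→Easton→Willow→Hadley→Grove: 34+21+18+16 = 89
Alder→Easton→Willow→Grove→Hadley: 34+21+26+16 = 97
Alder→Easton→Grove→Hadley→Willow: 34+27+16+18 = 95
Alder→Easton→Grove→Willow→Hadley: 34+27+26+18 = 105
Alder→Willow→Hadley→Easton→Grove: 33+18+11+27 = 89
Alder→Willow→Hadley→Grove→Easton: 33+18+16+27 = 94
… (10 more)
Alder→Grove→Hadley→Easton→Willow: 7+16+11+21 = 55  ← best
The minimum is 55.
One shortest path: Alder → Grove → Hadley → Easton → Willow.

55 min — the minimum one-way total.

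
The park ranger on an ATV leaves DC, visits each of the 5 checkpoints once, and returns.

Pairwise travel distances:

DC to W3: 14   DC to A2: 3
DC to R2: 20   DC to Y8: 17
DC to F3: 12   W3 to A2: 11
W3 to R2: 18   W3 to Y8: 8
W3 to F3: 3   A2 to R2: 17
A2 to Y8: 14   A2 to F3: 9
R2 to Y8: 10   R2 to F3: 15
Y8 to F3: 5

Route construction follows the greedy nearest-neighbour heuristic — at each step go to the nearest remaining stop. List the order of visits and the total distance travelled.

Total distance 53 via the nearest-neighbour route DC → A2 → F3 → W3 → Y8 → R2 → DC.

At DC the remaining stops are A2 3, F3 12, W3 14, Y8 17, R2 20; go to A2.
At A2 the remaining stops are F3 9, W3 11, Y8 14, R2 17; go to F3.
At F3 the remaining stops are W3 3, Y8 5, R2 15; go to W3.
At W3 the remaining stops are Y8 8, R2 18; go to Y8.
At Y8 the remaining stops are R2 10; go to R2.
Return R2→DC: 20.
Total = 3 + 9 + 3 + 8 + 10 + 20 = 53.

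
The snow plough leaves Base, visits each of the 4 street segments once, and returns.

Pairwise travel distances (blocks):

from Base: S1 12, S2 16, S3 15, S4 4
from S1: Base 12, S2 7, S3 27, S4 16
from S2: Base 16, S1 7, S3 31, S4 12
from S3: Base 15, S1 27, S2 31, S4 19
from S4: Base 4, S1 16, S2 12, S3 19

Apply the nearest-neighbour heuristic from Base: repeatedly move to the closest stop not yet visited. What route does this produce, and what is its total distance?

At Base the remaining stops are S4 4, S1 12, S3 15, S2 16; go to S4.
At S4 the remaining stops are S2 12, S1 16, S3 19; go to S2.
At S2 the remaining stops are S1 7, S3 31; go to S1.
At S1 the remaining stops are S3 27; go to S3.
Return S3→Base: 15.
Total = 4 + 12 + 7 + 27 + 15 = 65.

65 blocks along Base → S4 → S2 → S1 → S3 → Base.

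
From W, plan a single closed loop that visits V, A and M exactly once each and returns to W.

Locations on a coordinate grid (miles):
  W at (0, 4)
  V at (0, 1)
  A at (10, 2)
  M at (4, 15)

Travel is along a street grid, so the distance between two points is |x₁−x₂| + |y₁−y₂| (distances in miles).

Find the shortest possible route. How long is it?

With 3 stops there are 3!/2 = 3 distinct round trips (a route and its reverse cost the same).
W → V → A → M → W: 3+11+19+15 = 48
W → V → M → A → W: 3+18+19+12 = 52
W → A → V → M → W: 12+11+18+15 = 56
The minimum is 48.
One optimal route: W → V → A → M → W (or its reverse).

Shortest round trip = 48 miles.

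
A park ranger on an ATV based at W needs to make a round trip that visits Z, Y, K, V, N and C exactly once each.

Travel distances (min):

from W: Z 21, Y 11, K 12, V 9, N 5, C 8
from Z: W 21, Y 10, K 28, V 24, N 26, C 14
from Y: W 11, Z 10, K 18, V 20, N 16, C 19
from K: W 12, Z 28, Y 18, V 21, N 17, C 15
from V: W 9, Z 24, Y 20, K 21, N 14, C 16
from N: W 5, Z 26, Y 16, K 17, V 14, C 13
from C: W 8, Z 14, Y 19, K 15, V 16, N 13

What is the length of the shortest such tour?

With 6 stops there are 6!/2 = 360 distinct round trips (a route and its reverse cost the same).
W - Z - Y - K - V - N - C - W: 21+10+18+21+14+13+8 = 105
W - Z - Y - K - V - C - N - W: 21+10+18+21+16+13+5 = 104
W - Z - Y - K - N - V - C - W: 21+10+18+17+14+16+8 = 104
W - Z - Y - K - N - C - V - W: 21+10+18+17+13+16+9 = 104
W - Z - Y - K - C - V - N - W: 21+10+18+15+16+14+5 = 99
W - Z - Y - K - C - N - V - W: 21+10+18+15+13+14+9 = 100
W - Z - Y - V - K - N - C - W: 21+10+20+21+17+13+8 = 110
W - Z - Y - V - K - C - N - W: 21+10+20+21+15+13+5 = 105
… (352 more)
W - K - Y - Z - C - V - N - W: 12+18+10+14+16+14+5 = 89  ← best
The minimum is 89.
One optimal route: W → K → Y → Z → C → V → N → W (or its reverse).

89 min — the shortest possible round trip.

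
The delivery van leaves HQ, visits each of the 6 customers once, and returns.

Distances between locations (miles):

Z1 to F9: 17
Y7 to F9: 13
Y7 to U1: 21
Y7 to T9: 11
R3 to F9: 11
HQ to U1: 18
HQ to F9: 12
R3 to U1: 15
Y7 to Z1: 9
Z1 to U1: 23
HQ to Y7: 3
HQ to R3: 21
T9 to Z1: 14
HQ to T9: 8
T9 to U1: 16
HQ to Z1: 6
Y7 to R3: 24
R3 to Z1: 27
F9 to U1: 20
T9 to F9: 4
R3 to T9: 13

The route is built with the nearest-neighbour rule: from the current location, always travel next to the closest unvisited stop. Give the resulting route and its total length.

At HQ the remaining stops are Y7 3, Z1 6, T9 8, F9 12, U1 18, R3 21; go to Y7.
At Y7 the remaining stops are Z1 9, T9 11, F9 13, U1 21, R3 24; go to Z1.
At Z1 the remaining stops are T9 14, F9 17, U1 23, R3 27; go to T9.
At T9 the remaining stops are F9 4, R3 13, U1 16; go to F9.
At F9 the remaining stops are R3 11, U1 20; go to R3.
At R3 the remaining stops are U1 15; go to U1.
Return U1→HQ: 18.
Total = 3 + 9 + 14 + 4 + 11 + 15 + 18 = 74.

74 miles along HQ → Y7 → Z1 → T9 → F9 → R3 → U1 → HQ.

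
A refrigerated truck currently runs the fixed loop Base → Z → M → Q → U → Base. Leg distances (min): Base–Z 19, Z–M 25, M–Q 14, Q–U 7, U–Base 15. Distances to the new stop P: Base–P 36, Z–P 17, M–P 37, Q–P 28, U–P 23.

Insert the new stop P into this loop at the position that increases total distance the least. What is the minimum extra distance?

Minimum extra distance: 29 min, inserting P between Z and M.

Insertion cost between consecutive stops i–j is d(i,P) + d(P,j) − d(i,j):
  between Base and Z: 36 + 17 − 19 = 34
  between Z and M: 17 + 37 − 25 = 29
  between M and Q: 37 + 28 − 14 = 51
  between Q and U: 28 + 23 − 7 = 44
  between U and Base: 23 + 36 − 15 = 44
Cheapest insertion is between Z and M, adding 29.
New total = 80 + 29 = 109.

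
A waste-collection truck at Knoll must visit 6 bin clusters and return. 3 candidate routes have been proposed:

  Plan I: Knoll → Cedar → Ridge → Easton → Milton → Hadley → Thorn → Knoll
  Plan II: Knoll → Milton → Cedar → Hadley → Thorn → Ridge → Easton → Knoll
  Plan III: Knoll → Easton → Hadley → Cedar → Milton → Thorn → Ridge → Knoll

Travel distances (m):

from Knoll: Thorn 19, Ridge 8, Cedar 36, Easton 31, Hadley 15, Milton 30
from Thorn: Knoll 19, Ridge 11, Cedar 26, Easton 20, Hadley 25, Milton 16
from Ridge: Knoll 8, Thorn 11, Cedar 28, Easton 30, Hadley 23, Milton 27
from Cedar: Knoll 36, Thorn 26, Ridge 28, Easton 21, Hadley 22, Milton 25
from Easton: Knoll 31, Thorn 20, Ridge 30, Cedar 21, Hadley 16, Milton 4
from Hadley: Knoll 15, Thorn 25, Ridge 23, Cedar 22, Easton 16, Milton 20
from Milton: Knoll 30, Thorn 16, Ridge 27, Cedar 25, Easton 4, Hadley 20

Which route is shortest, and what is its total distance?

Shortest is Plan III, total 129 m.

Plan I: 36 + 28 + 30 + 4 + 20 + 25 + 19 = 162
Plan II: 30 + 25 + 22 + 25 + 11 + 30 + 31 = 174
Plan III: 31 + 16 + 22 + 25 + 16 + 11 + 8 = 129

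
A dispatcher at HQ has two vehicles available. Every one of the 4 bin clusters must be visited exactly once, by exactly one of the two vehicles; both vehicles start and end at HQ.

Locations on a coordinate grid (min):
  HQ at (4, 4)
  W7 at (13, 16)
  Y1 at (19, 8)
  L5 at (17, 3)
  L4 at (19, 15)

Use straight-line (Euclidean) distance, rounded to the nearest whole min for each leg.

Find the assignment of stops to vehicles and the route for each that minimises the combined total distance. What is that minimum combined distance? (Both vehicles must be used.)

Minimum combined distance: 70 min.

Check every non-empty split of the stops between the two vehicles; for each half take its own optimal tour:
  {W7} + {Y1, L5, L4}: 30 + 44 = 74
  {Y1} + {W7, L5, L4}: 32 + 46 = 78
  {W7, Y1} + {L5, L4}: 41 + 44 = 85
  {L5} + {W7, Y1, L4}: 26 + 44 = 70
  {W7, L5} + {Y1, L4}: 42 + 42 = 84
  {Y1, L5} + {W7, L4}: 34 + 40 = 74
  … (7 splits in total)
Best: vehicle 1 HQ → L5 → HQ = 26; vehicle 2 HQ → W7 → L4 → Y1 → HQ = 44; combined 70.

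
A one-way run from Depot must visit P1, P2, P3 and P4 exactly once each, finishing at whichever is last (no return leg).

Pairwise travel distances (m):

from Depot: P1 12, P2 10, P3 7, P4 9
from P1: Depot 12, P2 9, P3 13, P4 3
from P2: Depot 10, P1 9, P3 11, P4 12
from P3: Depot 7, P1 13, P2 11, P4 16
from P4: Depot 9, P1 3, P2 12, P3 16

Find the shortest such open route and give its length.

Shortest open route: 30 m.

There are 4! = 24 possible orderings.
Depot→P1→P2→P3→P4: 12+9+11+16 = 48
Depot→P1→P2→P4→P3: 12+9+12+16 = 49
Depot→P1→P3→P2→P4: 12+13+11+12 = 48
Depot→P1→P3→P4→P2: 12+13+16+12 = 53
Depot→P1→P4→P2→P3: 12+3+12+11 = 38
Depot→P1→P4→P3→P2: 12+3+16+11 = 42
Depot→P2→P1→P3→P4: 10+9+13+16 = 48
Depot→P2→P1→P4→P3: 10+9+3+16 = 38
Depot→P2→P3→P1→P4: 10+11+13+3 = 37
Depot→P2→P3→P4→P1: 10+11+16+3 = 40
Depot→P2→P4→P1→P3: 10+12+3+13 = 38
Depot→P2→P4→P3→P1: 10+12+16+13 = 51
Depot→P3→P1→P2→P4: 7+13+9+12 = 41
Depot→P3→P1→P4→P2: 7+13+3+12 = 35
… (10 more)
Depot→P3→P2→P1→P4: 7+11+9+3 = 30  ← best
The minimum is 30.
One shortest path: Depot → P3 → P2 → P1 → P4.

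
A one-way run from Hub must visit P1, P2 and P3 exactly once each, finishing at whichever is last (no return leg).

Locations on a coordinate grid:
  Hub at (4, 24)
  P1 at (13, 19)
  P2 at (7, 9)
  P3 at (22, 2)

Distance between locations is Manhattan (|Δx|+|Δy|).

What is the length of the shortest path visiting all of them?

There are 3! = 6 possible orderings.
Hub→P1→P2→P3: 14+16+22 = 52
Hub→P1→P3→P2: 14+26+22 = 62
Hub→P2→P1→P3: 18+16+26 = 60
Hub→P2→P3→P1: 18+22+26 = 66
Hub→P3→P1→P2: 40+26+16 = 82
Hub→P3→P2→P1: 40+22+16 = 78
The minimum is 52.
One shortest path: Hub → P1 → P2 → P3.

52 — the minimum one-way total.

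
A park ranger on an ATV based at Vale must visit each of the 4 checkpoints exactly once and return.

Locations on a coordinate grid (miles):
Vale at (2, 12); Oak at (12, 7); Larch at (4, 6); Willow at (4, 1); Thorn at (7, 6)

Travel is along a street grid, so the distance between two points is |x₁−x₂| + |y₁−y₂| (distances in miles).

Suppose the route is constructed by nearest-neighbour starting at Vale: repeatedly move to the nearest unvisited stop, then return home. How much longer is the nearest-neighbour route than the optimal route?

From Vale: Larch=8, Thorn=11, Willow=13, Oak=15 → choose Larch (8).
From Larch: Thorn=3, Willow=5, Oak=9 → choose Thorn (3).
From Thorn: Oak=6, Willow=8 → choose Oak (6).
From Oak: Willow=14 → choose Willow (14).
NN route Vale → Larch → Thorn → Oak → Willow → Vale costs 44.
Optimal: Vale → Oak → Thorn → Larch → Willow → Vale costs 42 (by enumerating all 12 distinct tours).
Excess = 44 − 42 = 2.

The nearest-neighbour route is 2 miles longer than optimal.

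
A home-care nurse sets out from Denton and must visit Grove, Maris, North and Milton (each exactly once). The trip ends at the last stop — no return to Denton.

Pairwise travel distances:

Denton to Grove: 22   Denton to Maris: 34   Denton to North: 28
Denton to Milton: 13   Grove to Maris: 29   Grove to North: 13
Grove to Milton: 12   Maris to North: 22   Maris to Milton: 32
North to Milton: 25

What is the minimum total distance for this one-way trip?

There are 4! = 24 possible orderings.
Denton→Grove→Maris→North→Milton: 22+29+22+25 = 98
Denton→Grove→Maris→Milton→North: 22+29+32+25 = 108
Denton→Grove→North→Maris→Milton: 22+13+22+32 = 89
Denton→Grove→North→Milton→Maris: 22+13+25+32 = 92
Denton→Grove→Milton→Maris→North: 22+12+32+22 = 88
Denton→Grove→Milton→North→Maris: 22+12+25+22 = 81
Denton→Maris→Grove→North→Milton: 34+29+13+25 = 101
Denton→Maris→Grove→Milton→North: 34+29+12+25 = 100
Denton→Maris→North→Grove→Milton: 34+22+13+12 = 81
Denton→Maris→North→Milton→Grove: 34+22+25+12 = 93
Denton→Maris→Milton→Grove→North: 34+32+12+13 = 91
Denton→Maris→Milton→North→Grove: 34+32+25+13 = 104
Denton→North→Grove→Maris→Milton: 28+13+29+32 = 102
Denton→North→Grove→Milton→Maris: 28+13+12+32 = 85
… (10 more)
Denton→Milton→Grove→North→Maris: 13+12+13+22 = 60  ← best
The minimum is 60.
One shortest path: Denton → Milton → Grove → North → Maris.

Shortest open route: 60.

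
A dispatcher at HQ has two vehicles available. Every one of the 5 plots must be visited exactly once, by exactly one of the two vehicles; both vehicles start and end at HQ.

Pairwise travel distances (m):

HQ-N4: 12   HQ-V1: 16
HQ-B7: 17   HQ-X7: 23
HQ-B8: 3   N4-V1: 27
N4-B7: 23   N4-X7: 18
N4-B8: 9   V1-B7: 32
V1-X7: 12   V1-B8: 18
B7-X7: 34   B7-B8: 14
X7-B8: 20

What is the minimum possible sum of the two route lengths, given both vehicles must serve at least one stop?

Check every non-empty split of the stops between the two vehicles; for each half take its own optimal tour:
  {N4} + {V1, B7, X7, B8}: 24 + 79 = 103
  {V1} + {N4, B7, X7, B8}: 32 + 81 = 113
  {N4, V1} + {B7, X7, B8}: 55 + 74 = 129
  {B7} + {N4, V1, X7, B8}: 34 + 58 = 92
  {N4, B7} + {V1, X7, B8}: 52 + 51 = 103
  {V1, B7} + {N4, X7, B8}: 65 + 53 = 118
  … (15 splits in total)
Best: vehicle 1 HQ → B7 → HQ = 34; vehicle 2 HQ → V1 → X7 → N4 → B8 → HQ = 58; combined 92.

Minimum combined distance: 92 m.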